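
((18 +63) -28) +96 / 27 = 509 / 9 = 56.56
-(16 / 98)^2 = -64 / 2401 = -0.03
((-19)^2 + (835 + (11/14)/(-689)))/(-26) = -11536605/250796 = -46.00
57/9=19/3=6.33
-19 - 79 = -98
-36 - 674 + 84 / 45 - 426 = -17012 / 15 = -1134.13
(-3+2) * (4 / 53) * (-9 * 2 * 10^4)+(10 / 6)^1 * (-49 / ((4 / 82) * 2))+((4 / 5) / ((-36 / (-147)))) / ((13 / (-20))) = 105357443 / 8268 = 12742.80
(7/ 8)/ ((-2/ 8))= -7/ 2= -3.50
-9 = -9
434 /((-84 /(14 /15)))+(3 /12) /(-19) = -16537 /3420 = -4.84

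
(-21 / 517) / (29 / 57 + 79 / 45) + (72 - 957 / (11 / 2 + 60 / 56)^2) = 26379296457 / 529482448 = 49.82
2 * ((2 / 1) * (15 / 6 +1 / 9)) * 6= 188 / 3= 62.67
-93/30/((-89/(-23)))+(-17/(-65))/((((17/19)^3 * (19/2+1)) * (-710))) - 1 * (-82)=2024084351243/24927507150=81.20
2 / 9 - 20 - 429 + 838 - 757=-3310 / 9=-367.78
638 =638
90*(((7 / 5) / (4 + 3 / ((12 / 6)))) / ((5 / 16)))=4032 / 55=73.31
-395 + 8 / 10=-1971 / 5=-394.20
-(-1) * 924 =924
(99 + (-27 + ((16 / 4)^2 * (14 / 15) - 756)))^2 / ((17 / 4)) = 402885184 / 3825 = 105329.46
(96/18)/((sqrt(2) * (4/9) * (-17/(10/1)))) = -60 * sqrt(2)/17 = -4.99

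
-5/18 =-0.28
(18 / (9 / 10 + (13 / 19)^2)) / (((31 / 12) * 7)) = 779760 / 1071763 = 0.73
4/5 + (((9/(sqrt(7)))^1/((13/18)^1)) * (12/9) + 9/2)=53/10 + 216 * sqrt(7)/91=11.58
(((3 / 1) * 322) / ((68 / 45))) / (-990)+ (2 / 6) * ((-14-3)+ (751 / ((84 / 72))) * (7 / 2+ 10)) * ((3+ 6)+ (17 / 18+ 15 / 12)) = 4575225745 / 141372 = 32363.03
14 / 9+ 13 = 131 / 9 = 14.56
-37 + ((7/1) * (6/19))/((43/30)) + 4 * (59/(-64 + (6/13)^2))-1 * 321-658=-2241794647/2201815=-1018.16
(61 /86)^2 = 3721 /7396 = 0.50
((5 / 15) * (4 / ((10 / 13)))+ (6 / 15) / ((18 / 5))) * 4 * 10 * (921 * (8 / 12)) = 407696 / 9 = 45299.56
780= 780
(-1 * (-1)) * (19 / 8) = 19 / 8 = 2.38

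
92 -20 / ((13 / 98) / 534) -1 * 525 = -80943.77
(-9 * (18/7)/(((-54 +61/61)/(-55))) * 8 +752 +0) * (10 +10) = 4154240/371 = 11197.41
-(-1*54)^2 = -2916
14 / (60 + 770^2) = 7 / 296480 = 0.00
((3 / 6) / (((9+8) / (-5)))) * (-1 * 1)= 0.15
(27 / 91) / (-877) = -0.00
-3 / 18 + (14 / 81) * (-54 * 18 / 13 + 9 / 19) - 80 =-413513 / 4446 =-93.01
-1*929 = -929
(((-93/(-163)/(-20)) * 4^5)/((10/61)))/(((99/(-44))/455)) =88105472/2445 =36034.96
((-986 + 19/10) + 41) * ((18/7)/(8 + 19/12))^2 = -220006368/3240125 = -67.90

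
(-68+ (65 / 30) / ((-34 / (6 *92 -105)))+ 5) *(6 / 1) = -18663 / 34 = -548.91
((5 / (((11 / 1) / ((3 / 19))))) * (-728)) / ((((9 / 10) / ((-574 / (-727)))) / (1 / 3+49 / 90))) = -165059440 / 4102461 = -40.23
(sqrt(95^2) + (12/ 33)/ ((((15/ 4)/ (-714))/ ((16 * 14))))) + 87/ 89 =-75446478/ 4895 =-15412.97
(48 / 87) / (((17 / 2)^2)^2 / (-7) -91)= -1792 / 2717677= -0.00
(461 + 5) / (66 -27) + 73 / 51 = 2957 / 221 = 13.38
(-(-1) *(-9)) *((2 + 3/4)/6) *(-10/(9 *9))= 55/108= 0.51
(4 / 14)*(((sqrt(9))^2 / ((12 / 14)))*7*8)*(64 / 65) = 10752 / 65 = 165.42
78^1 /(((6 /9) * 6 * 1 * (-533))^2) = 3 /174824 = 0.00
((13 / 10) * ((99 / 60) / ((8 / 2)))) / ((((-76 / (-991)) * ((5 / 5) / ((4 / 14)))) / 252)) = 3826251 / 7600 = 503.45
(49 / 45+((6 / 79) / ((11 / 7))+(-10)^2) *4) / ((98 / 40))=62768564 / 383229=163.79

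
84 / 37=2.27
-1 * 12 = -12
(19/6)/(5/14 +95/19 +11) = 133/687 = 0.19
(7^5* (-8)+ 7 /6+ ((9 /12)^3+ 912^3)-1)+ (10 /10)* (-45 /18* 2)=145615884977 /192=758416067.59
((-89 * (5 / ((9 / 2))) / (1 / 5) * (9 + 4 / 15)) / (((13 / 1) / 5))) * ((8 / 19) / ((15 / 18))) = -1979360 / 2223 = -890.40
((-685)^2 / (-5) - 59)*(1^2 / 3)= -93904 / 3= -31301.33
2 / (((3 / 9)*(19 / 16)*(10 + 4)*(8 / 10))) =60 / 133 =0.45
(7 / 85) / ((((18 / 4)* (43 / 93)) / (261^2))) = 2696.26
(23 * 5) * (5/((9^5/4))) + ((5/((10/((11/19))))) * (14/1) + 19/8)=58040473/8975448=6.47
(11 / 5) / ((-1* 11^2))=-1 / 55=-0.02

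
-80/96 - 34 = -209/6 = -34.83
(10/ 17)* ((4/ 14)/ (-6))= -10/ 357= -0.03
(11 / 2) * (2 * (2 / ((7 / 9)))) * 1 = 198 / 7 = 28.29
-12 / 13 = -0.92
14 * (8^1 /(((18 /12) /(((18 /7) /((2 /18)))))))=1728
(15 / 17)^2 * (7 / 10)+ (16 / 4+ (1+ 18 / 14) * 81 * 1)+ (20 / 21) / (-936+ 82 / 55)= 59169856369 / 311934462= 189.69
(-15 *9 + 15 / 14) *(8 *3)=-22500 / 7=-3214.29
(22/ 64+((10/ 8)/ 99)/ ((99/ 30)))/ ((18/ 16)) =36337/ 117612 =0.31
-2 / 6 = -1 / 3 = -0.33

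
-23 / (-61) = 0.38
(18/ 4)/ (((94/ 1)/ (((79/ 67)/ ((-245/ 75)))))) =-10665/ 617204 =-0.02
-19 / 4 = -4.75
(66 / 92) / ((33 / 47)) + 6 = 323 / 46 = 7.02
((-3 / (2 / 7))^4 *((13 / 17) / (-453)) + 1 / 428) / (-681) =90164089 / 2992793424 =0.03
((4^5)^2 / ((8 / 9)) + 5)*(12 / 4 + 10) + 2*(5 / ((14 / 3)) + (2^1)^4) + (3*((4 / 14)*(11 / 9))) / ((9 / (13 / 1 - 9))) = 2898413962 / 189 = 15335523.61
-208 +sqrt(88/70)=-208 +2 *sqrt(385)/35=-206.88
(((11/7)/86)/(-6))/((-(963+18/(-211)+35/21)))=0.00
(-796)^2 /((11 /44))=2534464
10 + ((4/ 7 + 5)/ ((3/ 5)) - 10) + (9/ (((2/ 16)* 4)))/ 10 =388/ 35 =11.09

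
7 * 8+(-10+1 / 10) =461 / 10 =46.10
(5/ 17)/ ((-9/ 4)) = -20/ 153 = -0.13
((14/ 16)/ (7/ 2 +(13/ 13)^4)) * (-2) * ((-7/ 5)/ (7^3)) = 1/ 630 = 0.00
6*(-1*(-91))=546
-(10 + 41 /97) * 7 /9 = -2359 /291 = -8.11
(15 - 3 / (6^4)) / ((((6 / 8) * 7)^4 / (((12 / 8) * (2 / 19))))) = 5456 / 1750329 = 0.00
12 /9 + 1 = 7 /3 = 2.33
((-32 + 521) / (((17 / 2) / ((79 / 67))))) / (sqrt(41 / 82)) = 77262 * sqrt(2) / 1139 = 95.93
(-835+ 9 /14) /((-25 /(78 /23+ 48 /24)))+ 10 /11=8006692 /44275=180.84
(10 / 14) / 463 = 5 / 3241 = 0.00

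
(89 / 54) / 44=89 / 2376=0.04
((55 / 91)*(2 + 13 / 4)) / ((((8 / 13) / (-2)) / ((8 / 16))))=-165 / 32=-5.16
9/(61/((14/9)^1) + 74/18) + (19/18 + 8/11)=2151559/1080882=1.99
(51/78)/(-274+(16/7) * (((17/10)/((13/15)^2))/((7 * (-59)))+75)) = -638911/100240732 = -0.01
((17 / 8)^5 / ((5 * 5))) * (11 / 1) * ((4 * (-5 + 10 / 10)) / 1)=-15618427 / 51200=-305.05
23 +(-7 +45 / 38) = 653 / 38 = 17.18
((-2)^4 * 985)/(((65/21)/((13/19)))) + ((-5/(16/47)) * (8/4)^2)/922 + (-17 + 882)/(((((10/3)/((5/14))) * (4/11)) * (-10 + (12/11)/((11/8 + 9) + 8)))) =45555232673/13173536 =3458.09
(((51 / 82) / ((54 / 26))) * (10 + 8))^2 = 48841 / 1681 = 29.05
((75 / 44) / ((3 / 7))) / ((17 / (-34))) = -175 / 22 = -7.95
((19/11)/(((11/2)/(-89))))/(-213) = 3382/25773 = 0.13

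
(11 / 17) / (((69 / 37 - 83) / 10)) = -2035 / 25517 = -0.08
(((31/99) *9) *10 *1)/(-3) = -9.39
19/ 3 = 6.33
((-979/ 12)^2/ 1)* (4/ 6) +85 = 976801/ 216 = 4522.23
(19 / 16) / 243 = 19 / 3888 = 0.00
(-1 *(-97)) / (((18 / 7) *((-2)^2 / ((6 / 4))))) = 679 / 48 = 14.15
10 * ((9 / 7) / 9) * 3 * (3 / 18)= 5 / 7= 0.71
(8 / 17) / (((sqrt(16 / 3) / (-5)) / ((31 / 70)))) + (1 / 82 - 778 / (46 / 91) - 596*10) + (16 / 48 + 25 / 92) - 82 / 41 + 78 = -7422.92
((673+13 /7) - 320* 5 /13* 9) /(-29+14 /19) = 748372 /48867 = 15.31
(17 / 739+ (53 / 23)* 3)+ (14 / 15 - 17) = -2327897 / 254955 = -9.13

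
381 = 381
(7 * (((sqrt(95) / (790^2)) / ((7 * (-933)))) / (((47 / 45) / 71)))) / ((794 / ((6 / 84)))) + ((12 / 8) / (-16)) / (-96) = 1 / 1024- 213 * sqrt(95) / 20281074637040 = 0.00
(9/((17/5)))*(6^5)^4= 164527129802833920/17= 9678066458990230.59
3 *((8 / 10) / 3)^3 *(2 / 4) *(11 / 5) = 352 / 5625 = 0.06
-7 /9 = -0.78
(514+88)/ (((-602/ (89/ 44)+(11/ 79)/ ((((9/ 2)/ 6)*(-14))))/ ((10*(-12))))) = 1066630824/ 4394555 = 242.72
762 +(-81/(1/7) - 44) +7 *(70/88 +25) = 14589/44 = 331.57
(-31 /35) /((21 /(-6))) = 62 /245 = 0.25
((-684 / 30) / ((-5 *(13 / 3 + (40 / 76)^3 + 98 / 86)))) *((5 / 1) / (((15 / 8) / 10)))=21.64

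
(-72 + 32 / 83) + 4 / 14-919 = -990.33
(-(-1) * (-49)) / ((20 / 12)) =-147 / 5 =-29.40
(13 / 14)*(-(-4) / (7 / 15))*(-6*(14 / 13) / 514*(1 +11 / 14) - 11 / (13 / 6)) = -511110 / 12593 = -40.59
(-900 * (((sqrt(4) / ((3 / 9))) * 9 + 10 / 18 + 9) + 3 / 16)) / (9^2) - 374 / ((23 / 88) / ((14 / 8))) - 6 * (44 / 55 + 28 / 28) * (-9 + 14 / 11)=-256488383 / 81972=-3128.98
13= 13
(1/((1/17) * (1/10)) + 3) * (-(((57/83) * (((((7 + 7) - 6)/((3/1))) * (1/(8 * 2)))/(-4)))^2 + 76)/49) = -5796963061/21603904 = -268.33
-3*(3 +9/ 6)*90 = -1215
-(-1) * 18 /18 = 1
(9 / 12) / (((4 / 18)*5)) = 0.68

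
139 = 139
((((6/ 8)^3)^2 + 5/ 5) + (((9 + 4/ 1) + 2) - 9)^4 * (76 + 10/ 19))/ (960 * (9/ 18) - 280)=7718528539/ 15564800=495.90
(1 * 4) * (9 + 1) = 40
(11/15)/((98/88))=0.66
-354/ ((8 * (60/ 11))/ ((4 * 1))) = -32.45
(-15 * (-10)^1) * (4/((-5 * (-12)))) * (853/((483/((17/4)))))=72505/966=75.06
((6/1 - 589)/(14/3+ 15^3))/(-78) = 583/263614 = 0.00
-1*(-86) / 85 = 86 / 85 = 1.01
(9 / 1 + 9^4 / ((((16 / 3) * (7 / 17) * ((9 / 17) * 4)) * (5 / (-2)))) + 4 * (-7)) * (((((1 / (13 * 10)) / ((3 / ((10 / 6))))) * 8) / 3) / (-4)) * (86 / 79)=28092889 / 15528240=1.81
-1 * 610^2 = -372100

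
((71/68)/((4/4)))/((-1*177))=-71/12036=-0.01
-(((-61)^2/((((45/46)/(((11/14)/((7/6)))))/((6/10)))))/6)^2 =-886258436569/13505625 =-65621.43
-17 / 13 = -1.31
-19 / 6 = -3.17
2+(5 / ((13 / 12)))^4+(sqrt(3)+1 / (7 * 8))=457.52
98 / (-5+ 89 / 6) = 588 / 59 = 9.97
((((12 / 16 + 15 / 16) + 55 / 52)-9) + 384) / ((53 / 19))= 1492849 / 11024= 135.42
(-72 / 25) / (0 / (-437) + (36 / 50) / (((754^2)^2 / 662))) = -646420884512 / 331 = -1952933185.84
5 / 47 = 0.11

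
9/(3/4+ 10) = 36/43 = 0.84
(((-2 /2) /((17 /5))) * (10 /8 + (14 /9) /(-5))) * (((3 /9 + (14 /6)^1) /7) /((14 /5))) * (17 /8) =-845 /10584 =-0.08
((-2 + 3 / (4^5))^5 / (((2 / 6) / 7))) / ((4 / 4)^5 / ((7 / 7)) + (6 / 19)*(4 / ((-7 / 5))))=-99893561530843303125 / 14636698788954112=-6824.87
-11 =-11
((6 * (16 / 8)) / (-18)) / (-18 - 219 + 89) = 1 / 222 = 0.00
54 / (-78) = -9 / 13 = -0.69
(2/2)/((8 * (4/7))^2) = 49/1024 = 0.05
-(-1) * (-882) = -882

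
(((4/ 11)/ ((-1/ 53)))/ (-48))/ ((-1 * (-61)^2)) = -53/ 491172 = -0.00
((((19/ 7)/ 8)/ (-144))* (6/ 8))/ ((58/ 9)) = -57/ 207872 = -0.00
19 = 19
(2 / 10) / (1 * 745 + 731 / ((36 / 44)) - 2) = 9 / 73640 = 0.00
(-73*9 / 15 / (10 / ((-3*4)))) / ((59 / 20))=5256 / 295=17.82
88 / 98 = 44 / 49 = 0.90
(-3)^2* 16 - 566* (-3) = 1842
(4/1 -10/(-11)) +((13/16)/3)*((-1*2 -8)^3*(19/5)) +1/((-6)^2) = -405595/396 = -1024.23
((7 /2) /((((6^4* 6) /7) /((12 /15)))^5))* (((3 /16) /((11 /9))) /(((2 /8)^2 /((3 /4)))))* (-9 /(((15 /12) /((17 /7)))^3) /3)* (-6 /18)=1685159 /184102216372800000000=0.00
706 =706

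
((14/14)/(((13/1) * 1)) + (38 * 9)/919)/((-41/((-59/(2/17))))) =5381095/979654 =5.49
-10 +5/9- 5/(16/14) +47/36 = -12.51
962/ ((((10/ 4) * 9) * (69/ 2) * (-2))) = -1924/ 3105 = -0.62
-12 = -12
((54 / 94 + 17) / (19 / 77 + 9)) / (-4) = -31801 / 66928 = -0.48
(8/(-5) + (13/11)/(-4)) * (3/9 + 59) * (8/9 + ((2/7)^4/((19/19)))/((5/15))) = -24296644/237699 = -102.22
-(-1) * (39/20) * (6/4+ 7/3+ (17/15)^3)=10.31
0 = 0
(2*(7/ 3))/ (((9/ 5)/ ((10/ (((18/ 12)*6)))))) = 700/ 243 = 2.88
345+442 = 787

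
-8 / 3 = -2.67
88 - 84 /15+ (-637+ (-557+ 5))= -5533 /5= -1106.60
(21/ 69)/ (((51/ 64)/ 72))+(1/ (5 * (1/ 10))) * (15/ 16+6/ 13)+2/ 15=18561163/ 609960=30.43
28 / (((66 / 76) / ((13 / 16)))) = 1729 / 66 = 26.20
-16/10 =-8/5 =-1.60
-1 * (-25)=25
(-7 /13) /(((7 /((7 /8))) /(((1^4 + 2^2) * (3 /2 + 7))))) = -595 /208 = -2.86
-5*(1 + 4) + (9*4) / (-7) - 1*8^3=-3795 / 7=-542.14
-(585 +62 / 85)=-49787 / 85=-585.73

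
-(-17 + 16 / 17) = 273 / 17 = 16.06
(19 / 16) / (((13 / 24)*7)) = 57 / 182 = 0.31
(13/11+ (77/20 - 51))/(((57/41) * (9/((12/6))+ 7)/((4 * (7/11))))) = -1934954/264385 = -7.32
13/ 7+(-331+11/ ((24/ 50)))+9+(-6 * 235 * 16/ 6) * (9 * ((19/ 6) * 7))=-750417.23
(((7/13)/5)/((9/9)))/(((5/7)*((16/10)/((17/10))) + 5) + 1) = 833/51610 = 0.02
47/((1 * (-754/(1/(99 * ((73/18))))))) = -47/302731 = -0.00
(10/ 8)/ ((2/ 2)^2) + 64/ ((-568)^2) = 25209/ 20164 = 1.25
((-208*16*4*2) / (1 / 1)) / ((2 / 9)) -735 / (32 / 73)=-3887511 / 32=-121484.72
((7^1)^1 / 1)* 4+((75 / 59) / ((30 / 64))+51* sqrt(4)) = 7830 / 59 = 132.71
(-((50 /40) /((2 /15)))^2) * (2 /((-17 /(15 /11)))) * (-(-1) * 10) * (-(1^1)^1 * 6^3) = -11390625 /374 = -30456.22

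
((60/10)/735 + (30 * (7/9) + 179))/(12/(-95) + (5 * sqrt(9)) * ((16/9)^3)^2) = 166854700251/390385539964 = 0.43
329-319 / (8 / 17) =-2791 / 8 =-348.88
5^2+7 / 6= 157 / 6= 26.17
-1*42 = -42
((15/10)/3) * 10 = 5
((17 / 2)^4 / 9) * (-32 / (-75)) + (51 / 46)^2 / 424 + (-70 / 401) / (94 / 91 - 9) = 1742982831147647 / 7042513096800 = 247.49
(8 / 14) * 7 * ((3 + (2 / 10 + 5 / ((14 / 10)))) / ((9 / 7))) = 316 / 15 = 21.07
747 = 747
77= 77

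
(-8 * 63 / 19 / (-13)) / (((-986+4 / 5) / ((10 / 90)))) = -140 / 608361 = -0.00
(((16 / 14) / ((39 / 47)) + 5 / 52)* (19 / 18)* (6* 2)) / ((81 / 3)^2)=30571 / 1194102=0.03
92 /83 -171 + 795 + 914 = 127746 /83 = 1539.11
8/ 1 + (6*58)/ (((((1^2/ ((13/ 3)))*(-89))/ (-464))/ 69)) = 48280840/ 89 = 542481.35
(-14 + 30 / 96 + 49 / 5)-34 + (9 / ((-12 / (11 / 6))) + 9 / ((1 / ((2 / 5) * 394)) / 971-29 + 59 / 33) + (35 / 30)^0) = -38.59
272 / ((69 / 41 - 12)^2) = 2.56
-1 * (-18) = 18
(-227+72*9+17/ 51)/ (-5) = -1264/ 15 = -84.27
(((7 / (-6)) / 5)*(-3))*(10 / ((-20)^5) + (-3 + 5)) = 4479993 / 3200000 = 1.40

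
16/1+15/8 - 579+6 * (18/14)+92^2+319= 460857/56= 8229.59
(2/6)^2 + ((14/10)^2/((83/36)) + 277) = 5190926/18675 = 277.96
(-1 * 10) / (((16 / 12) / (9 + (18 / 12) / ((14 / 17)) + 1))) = -88.66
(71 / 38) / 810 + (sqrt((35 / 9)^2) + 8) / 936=12011 / 800280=0.02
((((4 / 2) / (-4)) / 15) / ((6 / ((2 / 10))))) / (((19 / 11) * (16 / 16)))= -11 / 17100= -0.00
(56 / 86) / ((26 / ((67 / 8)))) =469 / 2236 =0.21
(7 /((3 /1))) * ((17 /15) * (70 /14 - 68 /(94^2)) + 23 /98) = 6378251 /463890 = 13.75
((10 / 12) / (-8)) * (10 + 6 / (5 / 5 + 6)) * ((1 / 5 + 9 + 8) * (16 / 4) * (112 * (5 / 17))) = -130720 / 51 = -2563.14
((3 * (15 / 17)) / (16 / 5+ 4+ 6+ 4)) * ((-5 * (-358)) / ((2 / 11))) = 2215125 / 1462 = 1515.13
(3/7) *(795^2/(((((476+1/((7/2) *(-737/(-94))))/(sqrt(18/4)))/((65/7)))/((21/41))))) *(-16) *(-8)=272494418625 *sqrt(2)/524431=734825.56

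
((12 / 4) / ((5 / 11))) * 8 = 264 / 5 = 52.80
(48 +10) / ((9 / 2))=116 / 9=12.89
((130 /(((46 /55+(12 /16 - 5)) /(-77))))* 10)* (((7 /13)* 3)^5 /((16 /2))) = 864808386750 /21449311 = 40318.70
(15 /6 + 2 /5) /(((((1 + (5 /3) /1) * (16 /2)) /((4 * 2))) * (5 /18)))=783 /200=3.92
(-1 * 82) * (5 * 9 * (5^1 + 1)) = -22140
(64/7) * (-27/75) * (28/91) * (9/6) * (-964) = 3331584/2275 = 1464.43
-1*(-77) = 77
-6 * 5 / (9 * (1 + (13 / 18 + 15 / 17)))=-1020 / 797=-1.28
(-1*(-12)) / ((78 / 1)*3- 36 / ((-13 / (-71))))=26 / 81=0.32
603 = 603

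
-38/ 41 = -0.93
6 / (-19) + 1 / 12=-53 / 228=-0.23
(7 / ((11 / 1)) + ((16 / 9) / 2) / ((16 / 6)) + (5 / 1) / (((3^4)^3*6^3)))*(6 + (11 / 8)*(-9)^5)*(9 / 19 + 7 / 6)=-4506489411533431 / 34896541824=-129138.57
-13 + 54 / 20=-103 / 10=-10.30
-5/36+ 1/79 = -359/2844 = -0.13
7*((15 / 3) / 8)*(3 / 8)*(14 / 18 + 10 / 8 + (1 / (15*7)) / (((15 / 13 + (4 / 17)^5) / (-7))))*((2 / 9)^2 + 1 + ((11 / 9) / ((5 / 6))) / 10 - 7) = -621728385775273 / 33143126918400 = -18.76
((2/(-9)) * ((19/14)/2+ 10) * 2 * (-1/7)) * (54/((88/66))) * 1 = 2691/98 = 27.46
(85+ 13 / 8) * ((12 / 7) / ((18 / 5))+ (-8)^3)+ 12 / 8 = -177237 / 4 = -44309.25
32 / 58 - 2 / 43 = 630 / 1247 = 0.51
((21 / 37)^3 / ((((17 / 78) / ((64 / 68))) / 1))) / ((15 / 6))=23115456 / 73193585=0.32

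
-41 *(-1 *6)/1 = 246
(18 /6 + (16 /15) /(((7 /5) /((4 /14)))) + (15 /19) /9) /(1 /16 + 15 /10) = 147712 /69825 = 2.12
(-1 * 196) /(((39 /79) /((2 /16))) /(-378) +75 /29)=-28289268 /371767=-76.09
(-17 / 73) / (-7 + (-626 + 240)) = 17 / 28689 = 0.00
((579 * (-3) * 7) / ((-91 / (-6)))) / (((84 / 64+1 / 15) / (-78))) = 15007680 / 331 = 45340.42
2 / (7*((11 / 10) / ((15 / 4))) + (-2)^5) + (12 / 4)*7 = 20.93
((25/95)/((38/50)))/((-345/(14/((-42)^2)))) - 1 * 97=-304437823/3138534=-97.00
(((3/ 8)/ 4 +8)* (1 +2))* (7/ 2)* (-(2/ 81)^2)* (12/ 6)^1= -1813/ 17496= -0.10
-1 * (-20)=20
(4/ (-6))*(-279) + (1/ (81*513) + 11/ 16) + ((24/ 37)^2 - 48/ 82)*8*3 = 6819228948203/ 37317253392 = 182.74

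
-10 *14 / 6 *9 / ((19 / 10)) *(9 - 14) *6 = 63000 / 19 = 3315.79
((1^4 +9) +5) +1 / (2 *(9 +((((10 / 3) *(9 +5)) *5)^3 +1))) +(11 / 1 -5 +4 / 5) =14954811799 / 686000540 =21.80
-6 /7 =-0.86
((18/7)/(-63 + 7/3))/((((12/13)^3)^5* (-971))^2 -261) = -604614379303833452395511869115319/1214787867622056698709154488019640519995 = -0.00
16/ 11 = 1.45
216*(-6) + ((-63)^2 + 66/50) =66858/25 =2674.32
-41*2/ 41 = -2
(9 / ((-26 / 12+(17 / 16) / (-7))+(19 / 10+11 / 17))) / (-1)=-257040 / 6529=-39.37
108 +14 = 122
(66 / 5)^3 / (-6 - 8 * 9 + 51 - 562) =-287496 / 73625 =-3.90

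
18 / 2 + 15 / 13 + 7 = 223 / 13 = 17.15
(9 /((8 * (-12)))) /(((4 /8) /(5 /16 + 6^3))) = -10383 /256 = -40.56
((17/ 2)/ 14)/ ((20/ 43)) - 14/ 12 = 233/ 1680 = 0.14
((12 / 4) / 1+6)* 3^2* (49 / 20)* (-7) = -27783 / 20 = -1389.15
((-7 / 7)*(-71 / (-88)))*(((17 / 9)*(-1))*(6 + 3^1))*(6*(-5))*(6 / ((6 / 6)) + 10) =-72420 / 11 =-6583.64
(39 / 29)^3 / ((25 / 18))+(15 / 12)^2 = 32326997 / 9755600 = 3.31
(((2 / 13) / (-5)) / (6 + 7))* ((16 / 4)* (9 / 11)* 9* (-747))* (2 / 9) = 107568 / 9295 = 11.57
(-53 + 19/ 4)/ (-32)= 193/ 128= 1.51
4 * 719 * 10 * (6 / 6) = 28760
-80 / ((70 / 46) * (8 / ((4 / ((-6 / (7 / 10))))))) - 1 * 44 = -614 / 15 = -40.93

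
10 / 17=0.59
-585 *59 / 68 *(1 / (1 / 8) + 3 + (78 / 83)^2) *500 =-353187680625 / 117113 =-3015785.44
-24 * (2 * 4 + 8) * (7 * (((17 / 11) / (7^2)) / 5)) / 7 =-6528 / 2695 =-2.42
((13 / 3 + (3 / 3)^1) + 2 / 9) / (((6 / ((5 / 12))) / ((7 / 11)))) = 875 / 3564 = 0.25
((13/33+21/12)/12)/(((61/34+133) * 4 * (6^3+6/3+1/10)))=24055/15832908432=0.00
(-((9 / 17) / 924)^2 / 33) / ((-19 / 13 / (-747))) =-29133 / 5729880464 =-0.00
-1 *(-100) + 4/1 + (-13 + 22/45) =4117/45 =91.49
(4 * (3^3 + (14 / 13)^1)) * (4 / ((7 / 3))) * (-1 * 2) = -35040 / 91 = -385.05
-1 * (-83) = 83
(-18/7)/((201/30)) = -180/469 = -0.38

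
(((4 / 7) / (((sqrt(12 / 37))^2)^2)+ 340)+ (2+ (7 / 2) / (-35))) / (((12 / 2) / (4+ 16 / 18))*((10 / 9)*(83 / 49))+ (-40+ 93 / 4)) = -33698203 / 1400985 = -24.05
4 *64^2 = 16384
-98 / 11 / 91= -14 / 143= -0.10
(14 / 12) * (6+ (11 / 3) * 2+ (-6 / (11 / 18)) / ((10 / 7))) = 7.54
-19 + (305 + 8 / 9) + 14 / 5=13036 / 45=289.69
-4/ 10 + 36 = 178/ 5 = 35.60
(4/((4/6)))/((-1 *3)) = -2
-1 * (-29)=29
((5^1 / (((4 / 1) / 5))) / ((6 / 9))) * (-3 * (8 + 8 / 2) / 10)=-135 / 4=-33.75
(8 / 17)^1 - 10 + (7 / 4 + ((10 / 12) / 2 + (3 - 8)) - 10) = -2281 / 102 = -22.36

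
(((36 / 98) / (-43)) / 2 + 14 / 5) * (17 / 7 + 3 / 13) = 7127626 / 958685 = 7.43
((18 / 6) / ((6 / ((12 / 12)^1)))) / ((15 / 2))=1 / 15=0.07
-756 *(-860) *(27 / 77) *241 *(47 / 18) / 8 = 197259705 / 11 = 17932700.45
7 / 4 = 1.75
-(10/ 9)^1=-10/ 9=-1.11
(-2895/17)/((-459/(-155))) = -149575/2601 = -57.51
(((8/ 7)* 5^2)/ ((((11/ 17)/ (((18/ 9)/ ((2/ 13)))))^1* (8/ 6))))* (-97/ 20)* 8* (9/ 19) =-11575980/ 1463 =-7912.49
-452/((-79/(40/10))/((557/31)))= 1007056/2449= 411.21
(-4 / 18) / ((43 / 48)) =-32 / 129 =-0.25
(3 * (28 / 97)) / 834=14 / 13483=0.00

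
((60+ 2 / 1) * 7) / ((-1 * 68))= -217 / 34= -6.38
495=495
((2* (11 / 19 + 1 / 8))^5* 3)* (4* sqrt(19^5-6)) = 42076551921* sqrt(2476093) / 633881344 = 104451.73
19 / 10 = 1.90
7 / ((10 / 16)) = 56 / 5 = 11.20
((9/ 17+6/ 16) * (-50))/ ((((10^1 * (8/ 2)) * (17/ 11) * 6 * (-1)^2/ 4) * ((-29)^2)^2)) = -2255/ 3270467344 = -0.00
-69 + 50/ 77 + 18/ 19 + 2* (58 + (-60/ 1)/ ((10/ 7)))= -51795/ 1463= -35.40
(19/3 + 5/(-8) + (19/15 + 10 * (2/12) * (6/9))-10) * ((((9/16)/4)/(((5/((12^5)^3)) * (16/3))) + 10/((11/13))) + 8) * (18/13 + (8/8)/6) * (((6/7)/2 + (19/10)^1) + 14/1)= -23633030933876644511/6000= -3938838488979440.75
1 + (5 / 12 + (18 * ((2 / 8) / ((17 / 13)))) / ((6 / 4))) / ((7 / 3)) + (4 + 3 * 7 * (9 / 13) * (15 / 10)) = 24725 / 884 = 27.97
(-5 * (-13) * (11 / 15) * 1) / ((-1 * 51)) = -143 / 153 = -0.93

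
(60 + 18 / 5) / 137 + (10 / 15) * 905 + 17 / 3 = 417483 / 685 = 609.46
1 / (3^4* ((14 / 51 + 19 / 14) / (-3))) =-238 / 10485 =-0.02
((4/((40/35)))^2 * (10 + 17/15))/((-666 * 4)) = -8183/159840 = -0.05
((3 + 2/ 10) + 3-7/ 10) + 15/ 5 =17/ 2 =8.50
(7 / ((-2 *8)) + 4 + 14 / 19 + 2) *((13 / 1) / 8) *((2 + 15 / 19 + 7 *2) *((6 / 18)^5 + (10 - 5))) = 7941505 / 9234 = 860.03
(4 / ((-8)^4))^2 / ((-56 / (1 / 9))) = -1 / 528482304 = -0.00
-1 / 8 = -0.12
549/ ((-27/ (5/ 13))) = -305/ 39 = -7.82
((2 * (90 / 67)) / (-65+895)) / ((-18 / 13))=-13 / 5561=-0.00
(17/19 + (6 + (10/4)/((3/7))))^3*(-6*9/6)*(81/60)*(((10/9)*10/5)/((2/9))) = -27494431659/109744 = -250532.44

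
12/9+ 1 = 7/3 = 2.33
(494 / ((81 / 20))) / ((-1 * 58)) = -2.10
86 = 86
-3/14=-0.21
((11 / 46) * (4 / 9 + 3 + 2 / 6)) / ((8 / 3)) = 187 / 552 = 0.34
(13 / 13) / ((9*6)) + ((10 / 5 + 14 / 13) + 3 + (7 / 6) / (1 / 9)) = 5825 / 351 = 16.60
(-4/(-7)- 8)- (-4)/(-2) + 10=0.57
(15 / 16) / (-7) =-15 / 112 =-0.13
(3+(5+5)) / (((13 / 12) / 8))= 96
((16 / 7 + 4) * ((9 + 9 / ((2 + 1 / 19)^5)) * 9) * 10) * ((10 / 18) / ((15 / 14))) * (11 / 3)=9945.66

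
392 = 392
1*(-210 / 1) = -210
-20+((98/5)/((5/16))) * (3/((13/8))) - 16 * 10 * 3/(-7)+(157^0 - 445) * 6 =-5686676/2275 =-2499.64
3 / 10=0.30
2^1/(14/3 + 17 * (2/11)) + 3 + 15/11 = 6507/1408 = 4.62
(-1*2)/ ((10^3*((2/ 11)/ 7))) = -77/ 1000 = -0.08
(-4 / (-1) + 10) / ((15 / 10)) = 28 / 3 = 9.33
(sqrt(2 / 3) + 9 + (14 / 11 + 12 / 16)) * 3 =sqrt(6) + 1455 / 44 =35.52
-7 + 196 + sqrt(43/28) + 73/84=sqrt(301)/14 + 15949/84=191.11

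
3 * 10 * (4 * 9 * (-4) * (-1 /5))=864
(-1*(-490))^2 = 240100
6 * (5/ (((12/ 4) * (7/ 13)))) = 130/ 7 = 18.57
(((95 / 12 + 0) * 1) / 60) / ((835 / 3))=19 / 40080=0.00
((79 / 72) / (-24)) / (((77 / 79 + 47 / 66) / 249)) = -5698033 / 844320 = -6.75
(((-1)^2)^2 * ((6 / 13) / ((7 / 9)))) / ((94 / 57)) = 1539 / 4277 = 0.36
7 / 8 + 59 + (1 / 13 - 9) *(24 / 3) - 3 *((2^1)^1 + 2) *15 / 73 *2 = -124821 / 7592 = -16.44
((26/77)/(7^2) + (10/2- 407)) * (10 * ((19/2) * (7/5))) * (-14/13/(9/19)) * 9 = 1095071840/1001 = 1093977.86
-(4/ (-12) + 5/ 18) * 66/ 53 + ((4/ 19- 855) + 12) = -2545858/ 3021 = -842.72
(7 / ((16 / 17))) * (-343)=-40817 / 16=-2551.06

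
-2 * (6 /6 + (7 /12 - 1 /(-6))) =-7 /2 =-3.50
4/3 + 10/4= 23/6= 3.83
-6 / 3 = -2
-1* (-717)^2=-514089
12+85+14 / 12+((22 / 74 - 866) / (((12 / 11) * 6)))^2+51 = 4637140763 / 262848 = 17641.91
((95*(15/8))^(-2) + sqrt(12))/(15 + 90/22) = 352/213215625 + 11*sqrt(3)/105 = 0.18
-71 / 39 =-1.82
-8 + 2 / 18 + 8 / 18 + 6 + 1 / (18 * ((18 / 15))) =-151 / 108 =-1.40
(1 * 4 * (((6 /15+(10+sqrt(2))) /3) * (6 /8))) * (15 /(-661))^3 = -35100 /288804781 - 3375 * sqrt(2) /288804781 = -0.00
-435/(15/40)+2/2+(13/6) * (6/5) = -1156.40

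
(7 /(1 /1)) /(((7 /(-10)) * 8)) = -5 /4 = -1.25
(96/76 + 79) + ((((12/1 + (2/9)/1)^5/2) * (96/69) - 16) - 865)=4875287855822/25804413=188932.33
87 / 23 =3.78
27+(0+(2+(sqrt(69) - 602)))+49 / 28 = -2285 / 4+sqrt(69) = -562.94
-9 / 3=-3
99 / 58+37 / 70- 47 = -45436 / 1015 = -44.76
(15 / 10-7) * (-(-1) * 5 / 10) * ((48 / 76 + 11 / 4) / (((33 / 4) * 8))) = -257 / 1824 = -0.14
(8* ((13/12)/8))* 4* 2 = 26/3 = 8.67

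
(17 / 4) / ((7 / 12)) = 51 / 7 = 7.29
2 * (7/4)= 7/2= 3.50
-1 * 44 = -44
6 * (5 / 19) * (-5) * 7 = -55.26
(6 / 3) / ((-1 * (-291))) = 2 / 291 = 0.01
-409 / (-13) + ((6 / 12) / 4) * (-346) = -613 / 52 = -11.79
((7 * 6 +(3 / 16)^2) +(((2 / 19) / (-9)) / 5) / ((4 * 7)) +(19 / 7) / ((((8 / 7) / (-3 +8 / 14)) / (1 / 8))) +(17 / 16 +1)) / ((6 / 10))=66459877 / 919296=72.29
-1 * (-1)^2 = -1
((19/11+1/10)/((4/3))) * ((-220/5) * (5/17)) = -603/34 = -17.74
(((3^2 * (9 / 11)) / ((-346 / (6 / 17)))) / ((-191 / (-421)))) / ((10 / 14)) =-0.02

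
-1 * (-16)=16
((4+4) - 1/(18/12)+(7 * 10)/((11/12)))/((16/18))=4143/44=94.16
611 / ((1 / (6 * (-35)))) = -128310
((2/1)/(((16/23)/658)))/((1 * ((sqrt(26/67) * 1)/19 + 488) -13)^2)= 998791791555288129/119123771507168155204 -1651782836725 * sqrt(1742)/59561885753584077602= 0.01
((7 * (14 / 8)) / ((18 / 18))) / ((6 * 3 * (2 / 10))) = 245 / 72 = 3.40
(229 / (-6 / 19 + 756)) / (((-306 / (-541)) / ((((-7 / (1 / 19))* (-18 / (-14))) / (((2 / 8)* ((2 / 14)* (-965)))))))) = 313067503 / 117771495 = 2.66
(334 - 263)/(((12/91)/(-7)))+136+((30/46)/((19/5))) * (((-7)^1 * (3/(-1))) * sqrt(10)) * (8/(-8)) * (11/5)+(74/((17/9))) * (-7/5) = -3712.84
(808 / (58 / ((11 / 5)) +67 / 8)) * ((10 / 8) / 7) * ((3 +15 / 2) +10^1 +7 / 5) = 648824 / 7133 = 90.96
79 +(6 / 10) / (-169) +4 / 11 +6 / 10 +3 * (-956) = -25914831 / 9295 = -2788.04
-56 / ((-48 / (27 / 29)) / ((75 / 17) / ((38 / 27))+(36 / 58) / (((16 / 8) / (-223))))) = -77981211 / 1086572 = -71.77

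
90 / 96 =15 / 16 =0.94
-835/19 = -43.95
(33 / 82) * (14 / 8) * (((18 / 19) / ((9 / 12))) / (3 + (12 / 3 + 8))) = 231 / 3895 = 0.06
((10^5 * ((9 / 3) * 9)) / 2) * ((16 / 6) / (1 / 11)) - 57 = 39599943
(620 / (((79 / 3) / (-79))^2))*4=22320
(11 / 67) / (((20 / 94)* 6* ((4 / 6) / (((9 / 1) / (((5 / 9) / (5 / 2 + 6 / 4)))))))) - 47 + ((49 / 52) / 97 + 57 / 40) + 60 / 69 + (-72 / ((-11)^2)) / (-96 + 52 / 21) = -32.19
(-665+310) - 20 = -375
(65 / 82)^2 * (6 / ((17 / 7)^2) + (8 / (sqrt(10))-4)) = -1820975 / 971618 + 845 * sqrt(10) / 1681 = -0.28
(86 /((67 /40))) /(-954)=-1720 /31959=-0.05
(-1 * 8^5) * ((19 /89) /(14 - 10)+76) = -221798400 /89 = -2492116.85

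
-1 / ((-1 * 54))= 1 / 54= 0.02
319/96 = 3.32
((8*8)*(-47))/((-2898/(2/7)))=0.30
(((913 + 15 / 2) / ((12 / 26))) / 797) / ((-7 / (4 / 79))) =-3419 / 188889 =-0.02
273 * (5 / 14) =195 / 2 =97.50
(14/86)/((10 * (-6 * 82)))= -7/211560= -0.00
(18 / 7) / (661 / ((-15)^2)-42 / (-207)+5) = 46575 / 147448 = 0.32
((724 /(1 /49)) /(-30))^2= 314636644 /225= 1398385.08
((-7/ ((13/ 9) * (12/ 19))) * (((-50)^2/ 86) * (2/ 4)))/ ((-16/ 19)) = 4738125/ 35776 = 132.44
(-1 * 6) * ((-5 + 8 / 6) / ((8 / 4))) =11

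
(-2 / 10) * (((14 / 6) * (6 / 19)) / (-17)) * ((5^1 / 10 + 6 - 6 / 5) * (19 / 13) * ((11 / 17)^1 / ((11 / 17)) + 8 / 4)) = 1113 / 5525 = 0.20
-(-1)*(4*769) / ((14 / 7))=1538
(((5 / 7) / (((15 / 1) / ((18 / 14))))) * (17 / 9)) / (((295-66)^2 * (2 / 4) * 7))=34 / 53961789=0.00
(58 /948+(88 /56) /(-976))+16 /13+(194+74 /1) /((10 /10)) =5668397941 /21049392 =269.29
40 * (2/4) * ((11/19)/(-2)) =-110/19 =-5.79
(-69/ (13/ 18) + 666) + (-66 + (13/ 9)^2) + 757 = 1263.55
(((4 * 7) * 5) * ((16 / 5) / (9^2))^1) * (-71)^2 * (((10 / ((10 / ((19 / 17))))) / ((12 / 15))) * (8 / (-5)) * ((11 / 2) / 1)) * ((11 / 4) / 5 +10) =-24897942608 / 6885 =-3616258.91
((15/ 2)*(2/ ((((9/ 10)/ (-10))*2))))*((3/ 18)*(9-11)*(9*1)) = 250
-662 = -662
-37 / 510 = -0.07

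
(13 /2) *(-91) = -591.50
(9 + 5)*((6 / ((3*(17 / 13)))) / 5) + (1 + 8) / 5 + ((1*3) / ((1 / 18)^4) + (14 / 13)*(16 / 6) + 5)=1044032578 / 3315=314941.95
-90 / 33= -30 / 11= -2.73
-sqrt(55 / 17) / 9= -sqrt(935) / 153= -0.20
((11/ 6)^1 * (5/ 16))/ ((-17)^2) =0.00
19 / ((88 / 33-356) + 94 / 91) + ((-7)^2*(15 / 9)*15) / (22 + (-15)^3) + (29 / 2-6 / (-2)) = 20707799 / 1212349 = 17.08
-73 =-73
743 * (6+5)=8173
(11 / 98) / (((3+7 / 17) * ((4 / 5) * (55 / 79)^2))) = 106097 / 1250480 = 0.08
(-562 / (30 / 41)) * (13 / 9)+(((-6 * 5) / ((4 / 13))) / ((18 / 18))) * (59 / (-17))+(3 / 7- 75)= -27169729 / 32130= -845.62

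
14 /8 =7 /4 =1.75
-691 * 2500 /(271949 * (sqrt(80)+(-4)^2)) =-1727500 /2991439+431875 * sqrt(5) /2991439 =-0.25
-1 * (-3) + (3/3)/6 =19/6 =3.17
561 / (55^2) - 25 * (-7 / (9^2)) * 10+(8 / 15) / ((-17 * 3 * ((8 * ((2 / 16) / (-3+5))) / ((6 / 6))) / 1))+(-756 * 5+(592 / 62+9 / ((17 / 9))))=-43949565908 / 11738925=-3743.92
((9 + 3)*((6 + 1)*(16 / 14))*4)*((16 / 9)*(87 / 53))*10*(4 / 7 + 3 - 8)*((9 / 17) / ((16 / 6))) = -62138880 / 6307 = -9852.37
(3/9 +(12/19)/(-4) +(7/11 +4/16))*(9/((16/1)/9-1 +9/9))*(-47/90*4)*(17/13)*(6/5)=-19149633/1086800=-17.62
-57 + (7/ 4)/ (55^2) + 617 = 6776007/ 12100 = 560.00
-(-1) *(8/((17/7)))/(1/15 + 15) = 420/1921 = 0.22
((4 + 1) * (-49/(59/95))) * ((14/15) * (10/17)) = -651700/3009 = -216.58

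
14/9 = 1.56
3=3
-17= -17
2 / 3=0.67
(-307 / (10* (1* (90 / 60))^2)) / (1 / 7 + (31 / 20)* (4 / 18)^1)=-28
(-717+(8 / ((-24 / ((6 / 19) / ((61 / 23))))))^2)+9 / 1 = -951040832 / 1343281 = -708.00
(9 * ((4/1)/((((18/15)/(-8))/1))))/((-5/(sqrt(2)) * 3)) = 16 * sqrt(2) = 22.63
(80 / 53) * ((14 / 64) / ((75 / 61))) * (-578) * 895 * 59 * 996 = -432682015556 / 53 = -8163811614.26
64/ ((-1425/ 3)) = -64/ 475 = -0.13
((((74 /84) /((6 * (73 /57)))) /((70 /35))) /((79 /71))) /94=49913 /91072464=0.00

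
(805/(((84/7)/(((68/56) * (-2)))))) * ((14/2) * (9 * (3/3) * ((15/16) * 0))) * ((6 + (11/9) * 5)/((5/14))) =0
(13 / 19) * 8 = 104 / 19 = 5.47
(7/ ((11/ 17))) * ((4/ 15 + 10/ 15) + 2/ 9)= 6188/ 495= 12.50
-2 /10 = -1 /5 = -0.20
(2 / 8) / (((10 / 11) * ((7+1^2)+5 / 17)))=0.03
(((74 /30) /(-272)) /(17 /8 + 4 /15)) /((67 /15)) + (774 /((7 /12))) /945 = 32109487 /22882510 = 1.40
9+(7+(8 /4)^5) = 48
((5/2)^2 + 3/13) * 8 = 674/13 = 51.85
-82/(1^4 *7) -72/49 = -646/49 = -13.18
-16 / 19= -0.84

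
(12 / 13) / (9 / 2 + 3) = 8 / 65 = 0.12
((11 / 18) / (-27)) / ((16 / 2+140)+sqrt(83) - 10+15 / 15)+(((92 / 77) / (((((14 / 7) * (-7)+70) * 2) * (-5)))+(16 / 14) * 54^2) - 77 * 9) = 11 * sqrt(83) / 9349668+33255080569307 / 12598677630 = 2639.57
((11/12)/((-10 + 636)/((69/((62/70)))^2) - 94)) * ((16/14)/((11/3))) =-833175/273813782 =-0.00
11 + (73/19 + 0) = 282/19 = 14.84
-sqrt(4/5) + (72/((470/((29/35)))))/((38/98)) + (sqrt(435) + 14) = -2 * sqrt(5)/5 + 319858/22325 + sqrt(435) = 34.29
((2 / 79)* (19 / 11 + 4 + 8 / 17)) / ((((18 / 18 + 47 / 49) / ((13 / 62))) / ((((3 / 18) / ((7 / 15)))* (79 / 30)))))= 105469 / 6678144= 0.02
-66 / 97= -0.68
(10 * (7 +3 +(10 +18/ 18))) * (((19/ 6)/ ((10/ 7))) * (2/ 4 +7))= 13965/ 4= 3491.25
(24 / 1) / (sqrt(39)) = 3.84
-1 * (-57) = 57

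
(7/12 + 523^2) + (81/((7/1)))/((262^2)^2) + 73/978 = 1470602270410975759/5376390557776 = 273529.66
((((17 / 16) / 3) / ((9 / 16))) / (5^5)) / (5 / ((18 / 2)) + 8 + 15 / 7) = 119 / 6318750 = 0.00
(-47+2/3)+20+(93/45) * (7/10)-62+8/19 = -246427/2850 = -86.47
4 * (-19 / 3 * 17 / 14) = -646 / 21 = -30.76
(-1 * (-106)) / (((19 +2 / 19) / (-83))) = -167162 / 363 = -460.50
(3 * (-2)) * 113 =-678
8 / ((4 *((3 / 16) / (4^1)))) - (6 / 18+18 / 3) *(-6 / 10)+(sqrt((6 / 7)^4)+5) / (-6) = 66901 / 1470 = 45.51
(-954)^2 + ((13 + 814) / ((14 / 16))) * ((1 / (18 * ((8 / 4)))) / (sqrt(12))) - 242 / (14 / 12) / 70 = 827 * sqrt(3) / 189 + 222977694 / 245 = 910120.62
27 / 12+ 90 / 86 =567 / 172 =3.30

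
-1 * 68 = -68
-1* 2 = -2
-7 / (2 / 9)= -63 / 2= -31.50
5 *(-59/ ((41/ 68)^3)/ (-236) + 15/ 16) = 11457715/ 1102736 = 10.39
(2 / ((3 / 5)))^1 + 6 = 28 / 3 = 9.33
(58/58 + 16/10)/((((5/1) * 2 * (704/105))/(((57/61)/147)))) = 741/3006080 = 0.00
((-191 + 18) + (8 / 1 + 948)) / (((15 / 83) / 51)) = 1104813 / 5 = 220962.60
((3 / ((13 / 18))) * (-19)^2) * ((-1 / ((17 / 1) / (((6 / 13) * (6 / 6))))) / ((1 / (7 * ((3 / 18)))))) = -136458 / 2873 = -47.50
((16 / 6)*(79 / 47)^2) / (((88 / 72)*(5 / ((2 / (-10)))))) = -149784 / 607475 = -0.25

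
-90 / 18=-5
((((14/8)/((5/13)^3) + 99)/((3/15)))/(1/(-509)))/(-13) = 33023411/1300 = 25402.62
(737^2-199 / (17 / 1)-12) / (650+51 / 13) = 120035110 / 144517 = 830.60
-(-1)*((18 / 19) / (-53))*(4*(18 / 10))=-648 / 5035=-0.13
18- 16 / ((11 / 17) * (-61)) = 12350 / 671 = 18.41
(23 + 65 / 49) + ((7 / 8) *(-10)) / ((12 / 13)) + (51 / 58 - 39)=-1587427 / 68208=-23.27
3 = 3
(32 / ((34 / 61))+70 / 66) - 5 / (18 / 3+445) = 1344668 / 23001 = 58.46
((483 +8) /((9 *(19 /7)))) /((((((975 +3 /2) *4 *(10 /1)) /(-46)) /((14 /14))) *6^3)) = -11293 /103051440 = -0.00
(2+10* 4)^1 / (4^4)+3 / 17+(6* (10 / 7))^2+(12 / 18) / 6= 73.92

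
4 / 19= 0.21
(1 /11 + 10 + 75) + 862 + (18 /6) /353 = 3677587 /3883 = 947.10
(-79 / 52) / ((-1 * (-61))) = -79 / 3172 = -0.02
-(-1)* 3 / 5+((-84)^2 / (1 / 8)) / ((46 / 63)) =8890629 / 115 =77309.82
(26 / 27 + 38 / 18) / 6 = 83 / 162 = 0.51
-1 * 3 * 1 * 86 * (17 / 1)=-4386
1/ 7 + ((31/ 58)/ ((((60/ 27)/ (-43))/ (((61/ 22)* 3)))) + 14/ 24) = -45715291/ 535920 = -85.30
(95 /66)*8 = 380 /33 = 11.52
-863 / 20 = -43.15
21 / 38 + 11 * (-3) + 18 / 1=-549 / 38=-14.45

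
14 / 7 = 2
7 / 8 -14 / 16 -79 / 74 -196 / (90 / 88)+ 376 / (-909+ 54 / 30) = -40516003 / 209790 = -193.13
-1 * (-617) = 617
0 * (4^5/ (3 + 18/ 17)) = 0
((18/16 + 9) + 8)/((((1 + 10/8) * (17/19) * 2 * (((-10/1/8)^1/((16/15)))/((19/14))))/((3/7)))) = -83752/37485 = -2.23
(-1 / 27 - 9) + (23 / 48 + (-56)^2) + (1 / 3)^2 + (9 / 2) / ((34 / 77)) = 3137.74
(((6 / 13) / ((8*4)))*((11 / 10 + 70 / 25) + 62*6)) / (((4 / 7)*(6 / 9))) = 236817 / 16640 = 14.23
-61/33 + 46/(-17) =-2555/561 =-4.55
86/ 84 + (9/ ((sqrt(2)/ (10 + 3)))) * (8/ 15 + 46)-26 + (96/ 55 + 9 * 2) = -12083/ 2310 + 13611 * sqrt(2)/ 5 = 3844.54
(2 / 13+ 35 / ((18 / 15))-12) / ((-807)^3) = -1351 / 40993519554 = -0.00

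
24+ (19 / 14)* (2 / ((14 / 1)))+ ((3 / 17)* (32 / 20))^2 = 17186923 / 708050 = 24.27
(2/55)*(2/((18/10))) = 4/99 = 0.04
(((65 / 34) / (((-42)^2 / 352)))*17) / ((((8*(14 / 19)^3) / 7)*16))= 4904185 / 5531904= 0.89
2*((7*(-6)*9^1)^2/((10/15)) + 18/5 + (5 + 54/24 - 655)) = 4273637/10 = 427363.70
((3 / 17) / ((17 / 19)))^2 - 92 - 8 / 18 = -69460231 / 751689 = -92.41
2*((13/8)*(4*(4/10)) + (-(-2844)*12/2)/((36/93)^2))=227762.20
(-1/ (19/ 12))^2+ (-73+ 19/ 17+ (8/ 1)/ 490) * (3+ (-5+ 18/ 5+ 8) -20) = 5621871384/ 7517825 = 747.81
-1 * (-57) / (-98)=-57 / 98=-0.58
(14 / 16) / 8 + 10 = 647 / 64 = 10.11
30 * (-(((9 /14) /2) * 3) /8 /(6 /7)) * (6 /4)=-405 /64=-6.33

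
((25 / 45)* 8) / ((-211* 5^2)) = -8 / 9495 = -0.00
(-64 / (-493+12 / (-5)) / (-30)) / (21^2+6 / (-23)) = -736 / 75328047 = -0.00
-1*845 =-845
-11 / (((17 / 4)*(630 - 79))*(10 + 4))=-22 / 65569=-0.00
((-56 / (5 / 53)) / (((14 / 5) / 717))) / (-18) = 25334 / 3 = 8444.67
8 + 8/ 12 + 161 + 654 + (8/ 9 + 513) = 12038/ 9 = 1337.56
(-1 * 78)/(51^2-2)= -78/2599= -0.03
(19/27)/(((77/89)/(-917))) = -221521/297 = -745.86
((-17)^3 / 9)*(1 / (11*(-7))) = 7.09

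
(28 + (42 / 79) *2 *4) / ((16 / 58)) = 18473 / 158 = 116.92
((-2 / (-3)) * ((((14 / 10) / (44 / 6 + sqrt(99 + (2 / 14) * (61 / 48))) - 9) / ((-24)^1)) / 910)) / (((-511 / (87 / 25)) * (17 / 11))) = -224497207 / 180897957695000 + 319 * sqrt(27993) / 1292128269250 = -0.00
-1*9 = -9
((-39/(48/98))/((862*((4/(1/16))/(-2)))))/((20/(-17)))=-10829/4413440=-0.00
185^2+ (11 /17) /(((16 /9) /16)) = 581924 /17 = 34230.82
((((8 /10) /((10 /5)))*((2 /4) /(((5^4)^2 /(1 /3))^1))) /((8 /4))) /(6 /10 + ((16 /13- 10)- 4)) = -13 /1853906250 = -0.00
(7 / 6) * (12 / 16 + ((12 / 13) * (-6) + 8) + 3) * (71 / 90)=160531 / 28080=5.72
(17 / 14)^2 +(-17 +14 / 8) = -675 / 49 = -13.78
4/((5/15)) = 12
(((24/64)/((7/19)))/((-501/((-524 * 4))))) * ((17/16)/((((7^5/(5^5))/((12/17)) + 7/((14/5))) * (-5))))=-79336875/887198522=-0.09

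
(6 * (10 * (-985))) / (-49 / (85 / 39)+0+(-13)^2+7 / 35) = -1674500 / 4157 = -402.81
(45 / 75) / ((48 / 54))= 27 / 40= 0.68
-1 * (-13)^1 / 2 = 13 / 2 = 6.50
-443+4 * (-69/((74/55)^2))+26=-569.47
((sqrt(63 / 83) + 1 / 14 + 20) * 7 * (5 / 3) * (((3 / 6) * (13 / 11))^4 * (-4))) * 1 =-40128205 / 351384 - 999635 * sqrt(581) / 4860812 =-119.16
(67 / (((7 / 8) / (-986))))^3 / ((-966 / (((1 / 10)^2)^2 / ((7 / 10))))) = 9225823275210496 / 144960375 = 63643759.72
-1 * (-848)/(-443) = -848/443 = -1.91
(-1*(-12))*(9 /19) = 108 /19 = 5.68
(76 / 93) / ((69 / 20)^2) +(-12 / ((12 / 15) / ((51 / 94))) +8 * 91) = 719.93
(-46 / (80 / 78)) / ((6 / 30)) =-897 / 4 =-224.25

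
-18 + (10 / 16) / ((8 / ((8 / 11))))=-1579 / 88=-17.94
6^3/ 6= 36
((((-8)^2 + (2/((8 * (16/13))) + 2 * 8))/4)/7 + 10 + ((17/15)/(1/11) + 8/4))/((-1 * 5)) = -734659/134400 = -5.47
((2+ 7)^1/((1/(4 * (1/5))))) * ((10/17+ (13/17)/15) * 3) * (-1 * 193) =-1132524/425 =-2664.76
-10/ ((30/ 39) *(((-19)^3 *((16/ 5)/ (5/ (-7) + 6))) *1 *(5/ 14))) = 481/ 54872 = 0.01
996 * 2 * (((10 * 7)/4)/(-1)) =-34860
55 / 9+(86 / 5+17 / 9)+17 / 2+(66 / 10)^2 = 3863 / 50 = 77.26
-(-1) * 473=473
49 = 49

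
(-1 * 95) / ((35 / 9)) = -171 / 7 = -24.43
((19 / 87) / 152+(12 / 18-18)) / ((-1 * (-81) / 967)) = -3888307 / 18792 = -206.91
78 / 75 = 26 / 25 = 1.04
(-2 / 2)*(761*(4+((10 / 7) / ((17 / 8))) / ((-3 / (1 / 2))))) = -1056268 / 357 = -2958.73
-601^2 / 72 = -361201 / 72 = -5016.68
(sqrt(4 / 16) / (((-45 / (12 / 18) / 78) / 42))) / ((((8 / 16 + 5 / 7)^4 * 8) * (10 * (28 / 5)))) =-31213 / 1252815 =-0.02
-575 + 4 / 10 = -2873 / 5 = -574.60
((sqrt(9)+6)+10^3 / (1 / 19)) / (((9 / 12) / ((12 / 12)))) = 76036 / 3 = 25345.33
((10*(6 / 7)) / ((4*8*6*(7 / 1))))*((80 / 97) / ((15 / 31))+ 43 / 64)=221285 / 14601216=0.02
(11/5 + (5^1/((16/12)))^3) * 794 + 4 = 6979503/160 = 43621.89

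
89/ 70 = 1.27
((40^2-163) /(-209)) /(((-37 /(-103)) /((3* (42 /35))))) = -2664198 /38665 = -68.90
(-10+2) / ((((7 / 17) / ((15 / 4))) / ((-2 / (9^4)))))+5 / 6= 26195 / 30618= 0.86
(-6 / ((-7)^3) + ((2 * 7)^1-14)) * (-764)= -4584 / 343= -13.36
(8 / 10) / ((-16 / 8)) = -2 / 5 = -0.40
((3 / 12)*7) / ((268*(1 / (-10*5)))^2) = 4375 / 71824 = 0.06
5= 5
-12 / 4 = -3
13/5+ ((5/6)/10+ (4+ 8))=881/60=14.68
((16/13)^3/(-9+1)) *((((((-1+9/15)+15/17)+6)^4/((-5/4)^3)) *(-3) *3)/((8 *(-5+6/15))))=3397886381297664/65943744546875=51.53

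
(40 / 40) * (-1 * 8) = -8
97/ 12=8.08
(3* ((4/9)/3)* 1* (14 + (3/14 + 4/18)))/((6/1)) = 1819/1701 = 1.07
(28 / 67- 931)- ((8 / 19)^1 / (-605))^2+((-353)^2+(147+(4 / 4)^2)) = 1096241057354962 / 8853046675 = 123826.42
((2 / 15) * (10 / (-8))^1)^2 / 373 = 1 / 13428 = 0.00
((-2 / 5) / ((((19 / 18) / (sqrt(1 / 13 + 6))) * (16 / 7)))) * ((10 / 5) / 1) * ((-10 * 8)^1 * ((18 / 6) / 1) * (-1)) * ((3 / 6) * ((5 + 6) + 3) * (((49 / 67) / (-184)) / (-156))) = -21609 * sqrt(1027) / 19792604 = -0.03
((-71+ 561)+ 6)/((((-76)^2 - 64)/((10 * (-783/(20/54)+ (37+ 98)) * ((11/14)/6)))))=-749859/3332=-225.05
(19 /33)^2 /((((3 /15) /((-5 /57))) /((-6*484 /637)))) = 3800 /5733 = 0.66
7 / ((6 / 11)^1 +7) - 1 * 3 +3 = 77 / 83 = 0.93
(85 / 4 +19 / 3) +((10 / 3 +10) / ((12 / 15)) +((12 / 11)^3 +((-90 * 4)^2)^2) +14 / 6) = 268268268284765 / 15972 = 16796160047.88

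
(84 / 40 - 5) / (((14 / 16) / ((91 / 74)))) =-754 / 185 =-4.08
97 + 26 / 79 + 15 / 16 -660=-710031 / 1264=-561.73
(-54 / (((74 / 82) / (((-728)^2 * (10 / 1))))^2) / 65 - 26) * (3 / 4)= -58838947145126031 / 2738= -21489754253150.49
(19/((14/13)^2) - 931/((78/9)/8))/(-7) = 2147969/17836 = 120.43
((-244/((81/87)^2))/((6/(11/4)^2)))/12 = -6207421/209952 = -29.57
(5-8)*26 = -78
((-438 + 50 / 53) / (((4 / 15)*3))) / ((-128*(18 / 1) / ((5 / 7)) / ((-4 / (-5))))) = 0.14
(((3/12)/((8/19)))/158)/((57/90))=15/2528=0.01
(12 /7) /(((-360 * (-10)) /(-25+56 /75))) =-1819 /157500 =-0.01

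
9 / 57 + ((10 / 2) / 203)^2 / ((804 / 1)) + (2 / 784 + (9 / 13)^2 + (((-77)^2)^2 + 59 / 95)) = 37398255678993868837 / 1063869675960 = 35153042.26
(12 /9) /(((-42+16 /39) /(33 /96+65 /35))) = -6409 /90832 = -0.07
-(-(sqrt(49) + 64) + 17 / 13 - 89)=2063 / 13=158.69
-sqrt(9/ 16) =-3/ 4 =-0.75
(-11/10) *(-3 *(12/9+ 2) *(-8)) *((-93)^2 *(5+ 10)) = -11416680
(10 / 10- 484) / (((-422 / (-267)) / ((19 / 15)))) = -816753 / 2110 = -387.09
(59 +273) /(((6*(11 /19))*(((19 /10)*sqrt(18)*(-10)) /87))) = -2407*sqrt(2) /33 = -103.15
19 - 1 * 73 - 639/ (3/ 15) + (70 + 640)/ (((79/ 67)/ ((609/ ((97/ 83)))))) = 2379623703/ 7663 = 310534.22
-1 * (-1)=1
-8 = -8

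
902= 902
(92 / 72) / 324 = 23 / 5832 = 0.00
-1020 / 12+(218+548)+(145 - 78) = 748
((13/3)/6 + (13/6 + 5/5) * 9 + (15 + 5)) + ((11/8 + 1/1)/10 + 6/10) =36043/720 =50.06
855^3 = 625026375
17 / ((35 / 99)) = 1683 / 35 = 48.09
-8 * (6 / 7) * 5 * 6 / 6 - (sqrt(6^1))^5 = -36 * sqrt(6) - 240 / 7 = -122.47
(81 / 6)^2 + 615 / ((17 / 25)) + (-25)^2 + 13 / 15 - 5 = 1741679 / 1020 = 1707.53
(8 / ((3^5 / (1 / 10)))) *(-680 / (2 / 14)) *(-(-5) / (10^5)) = -119 / 151875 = -0.00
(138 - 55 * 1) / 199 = 83 / 199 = 0.42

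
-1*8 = -8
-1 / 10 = -0.10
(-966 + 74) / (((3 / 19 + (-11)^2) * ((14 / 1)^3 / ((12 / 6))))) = -0.01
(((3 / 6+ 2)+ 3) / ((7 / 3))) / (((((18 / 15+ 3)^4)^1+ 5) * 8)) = 20625 / 22131872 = 0.00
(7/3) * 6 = 14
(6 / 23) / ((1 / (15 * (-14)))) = -1260 / 23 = -54.78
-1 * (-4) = 4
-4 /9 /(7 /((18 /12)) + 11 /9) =-4 /53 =-0.08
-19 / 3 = -6.33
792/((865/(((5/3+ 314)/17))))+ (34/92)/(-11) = 126254063/7440730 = 16.97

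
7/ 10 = 0.70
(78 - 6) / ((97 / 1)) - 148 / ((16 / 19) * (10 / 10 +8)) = -18.79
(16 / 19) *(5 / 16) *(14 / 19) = 70 / 361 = 0.19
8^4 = 4096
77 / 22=7 / 2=3.50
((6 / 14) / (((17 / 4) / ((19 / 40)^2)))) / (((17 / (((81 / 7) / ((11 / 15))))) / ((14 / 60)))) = 87723 / 17802400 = 0.00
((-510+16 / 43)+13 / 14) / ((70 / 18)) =-2756133 / 21070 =-130.81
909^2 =826281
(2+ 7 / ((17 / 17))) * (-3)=-27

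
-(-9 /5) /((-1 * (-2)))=9 /10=0.90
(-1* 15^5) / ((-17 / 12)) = 9112500 / 17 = 536029.41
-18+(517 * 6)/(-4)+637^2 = 809951/2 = 404975.50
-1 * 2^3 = -8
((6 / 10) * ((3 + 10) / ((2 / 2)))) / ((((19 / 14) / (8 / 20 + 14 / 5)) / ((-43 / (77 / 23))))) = -1234272 / 5225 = -236.22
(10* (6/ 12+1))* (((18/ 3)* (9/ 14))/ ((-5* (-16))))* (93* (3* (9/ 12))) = 67797/ 448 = 151.33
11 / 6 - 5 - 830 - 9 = -5053 / 6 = -842.17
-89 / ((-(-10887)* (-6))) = 89 / 65322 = 0.00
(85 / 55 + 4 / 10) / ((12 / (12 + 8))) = 107 / 33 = 3.24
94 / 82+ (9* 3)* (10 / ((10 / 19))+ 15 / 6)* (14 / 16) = 333959 / 656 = 509.08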